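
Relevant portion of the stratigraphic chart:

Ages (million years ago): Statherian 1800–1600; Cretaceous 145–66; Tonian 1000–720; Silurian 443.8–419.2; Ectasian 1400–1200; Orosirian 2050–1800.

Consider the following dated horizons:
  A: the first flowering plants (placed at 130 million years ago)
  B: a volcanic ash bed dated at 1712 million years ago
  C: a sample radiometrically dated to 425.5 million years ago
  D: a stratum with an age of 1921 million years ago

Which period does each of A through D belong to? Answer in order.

Match each age against the start–end ranges in the excerpt: A = 130 Ma → Cretaceous (145–66); B = 1712 Ma → Statherian (1800–1600); C = 425.5 Ma → Silurian (443.8–419.2); D = 1921 Ma → Orosirian (2050–1800).

A — Cretaceous; B — Statherian; C — Silurian; D — Orosirian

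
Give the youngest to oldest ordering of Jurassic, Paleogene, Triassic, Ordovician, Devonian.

Paleogene, then Jurassic, then Triassic, then Devonian, then Ordovician

Era membership (oldest first within each) — Paleozoic: Ordovician, Devonian; Mesozoic: Triassic, Jurassic; Cenozoic: Paleogene. Paleozoic precedes Mesozoic, which precedes Cenozoic. Concatenating the groups in that era order and then reversing gives youngest to oldest.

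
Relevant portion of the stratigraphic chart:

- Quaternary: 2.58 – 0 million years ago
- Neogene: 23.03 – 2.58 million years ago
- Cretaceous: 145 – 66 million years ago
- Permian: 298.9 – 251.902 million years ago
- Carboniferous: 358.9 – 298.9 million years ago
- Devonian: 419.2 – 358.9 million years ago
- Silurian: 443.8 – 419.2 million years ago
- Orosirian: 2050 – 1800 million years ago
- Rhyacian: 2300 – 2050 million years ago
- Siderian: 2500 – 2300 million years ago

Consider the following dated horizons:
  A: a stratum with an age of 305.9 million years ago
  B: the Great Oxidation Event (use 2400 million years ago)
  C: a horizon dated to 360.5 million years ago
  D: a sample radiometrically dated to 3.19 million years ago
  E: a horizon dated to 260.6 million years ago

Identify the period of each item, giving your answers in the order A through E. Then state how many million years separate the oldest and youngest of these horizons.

Match each age against the start–end ranges in the excerpt: A = 305.9 Ma → Carboniferous (358.9–298.9); B = 2400 Ma → Siderian (2500–2300); C = 360.5 Ma → Devonian (419.2–358.9); D = 3.19 Ma → Neogene (23.03–2.58); E = 260.6 Ma → Permian (298.9–251.902).
The largest age is 2400 Ma and the smallest is 3.19 Ma; their difference is 2396.81 Myr.

A — Carboniferous; B — Siderian; C — Devonian; D — Neogene; E — Permian; span 2396.81 million years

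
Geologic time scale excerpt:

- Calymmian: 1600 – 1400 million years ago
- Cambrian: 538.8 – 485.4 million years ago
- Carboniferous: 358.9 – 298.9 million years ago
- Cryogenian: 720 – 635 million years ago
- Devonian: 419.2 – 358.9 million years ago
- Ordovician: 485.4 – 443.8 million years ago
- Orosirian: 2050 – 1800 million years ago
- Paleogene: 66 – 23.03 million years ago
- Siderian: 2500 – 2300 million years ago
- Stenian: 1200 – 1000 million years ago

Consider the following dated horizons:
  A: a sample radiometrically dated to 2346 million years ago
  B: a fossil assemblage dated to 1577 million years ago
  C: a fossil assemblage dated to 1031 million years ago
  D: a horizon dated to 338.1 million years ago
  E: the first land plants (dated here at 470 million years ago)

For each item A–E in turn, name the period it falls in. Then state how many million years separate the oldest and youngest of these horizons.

Match each age against the start–end ranges in the excerpt: A = 2346 Ma → Siderian (2500–2300); B = 1577 Ma → Calymmian (1600–1400); C = 1031 Ma → Stenian (1200–1000); D = 338.1 Ma → Carboniferous (358.9–298.9); E = 470 Ma → Ordovician (485.4–443.8).
The largest age is 2346 Ma and the smallest is 338.1 Ma; their difference is 2007.9 Myr.

A — Siderian; B — Calymmian; C — Stenian; D — Carboniferous; E — Ordovician; span 2007.9 million years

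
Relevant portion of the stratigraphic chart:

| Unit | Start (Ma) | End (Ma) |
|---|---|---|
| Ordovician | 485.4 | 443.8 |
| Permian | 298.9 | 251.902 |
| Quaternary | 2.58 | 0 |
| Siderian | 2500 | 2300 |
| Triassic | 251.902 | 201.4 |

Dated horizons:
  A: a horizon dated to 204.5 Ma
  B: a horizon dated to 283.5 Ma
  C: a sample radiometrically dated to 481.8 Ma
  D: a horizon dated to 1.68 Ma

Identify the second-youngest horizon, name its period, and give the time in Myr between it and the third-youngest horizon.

Smaller Ma means younger, so youngest first: D 1.68 < A 204.5 < B 283.5 < C 481.8.
Counting 2 along gives A (204.5 Ma); the excerpt puts that inside the Triassic, 251.902–201.4 Ma.
Next in line is B (283.5 Ma), and 283.5 − 204.5 = 79 Myr.

A, in the Triassic; 79 million years to B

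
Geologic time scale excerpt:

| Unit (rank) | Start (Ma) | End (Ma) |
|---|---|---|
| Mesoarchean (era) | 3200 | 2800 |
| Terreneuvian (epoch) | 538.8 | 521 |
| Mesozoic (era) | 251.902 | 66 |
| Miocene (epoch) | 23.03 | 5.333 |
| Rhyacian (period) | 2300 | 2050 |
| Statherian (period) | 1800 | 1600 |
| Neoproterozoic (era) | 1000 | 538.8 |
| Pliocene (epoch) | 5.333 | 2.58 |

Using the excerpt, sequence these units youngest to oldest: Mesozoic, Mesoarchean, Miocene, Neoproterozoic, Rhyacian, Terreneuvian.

Miocene → Mesozoic → Terreneuvian → Neoproterozoic → Rhyacian → Mesoarchean

Read off each span (Ma): Mesozoic 251.902–66; Mesoarchean 3200–2800; Miocene 23.03–5.333; Neoproterozoic 1000–538.8; Rhyacian 2300–2050; Terreneuvian 538.8–521.
Larger Ma is older, so oldest→youngest is Mesoarchean, Rhyacian, Neoproterozoic, Terreneuvian, Mesozoic, Miocene; reverse it for youngest→oldest.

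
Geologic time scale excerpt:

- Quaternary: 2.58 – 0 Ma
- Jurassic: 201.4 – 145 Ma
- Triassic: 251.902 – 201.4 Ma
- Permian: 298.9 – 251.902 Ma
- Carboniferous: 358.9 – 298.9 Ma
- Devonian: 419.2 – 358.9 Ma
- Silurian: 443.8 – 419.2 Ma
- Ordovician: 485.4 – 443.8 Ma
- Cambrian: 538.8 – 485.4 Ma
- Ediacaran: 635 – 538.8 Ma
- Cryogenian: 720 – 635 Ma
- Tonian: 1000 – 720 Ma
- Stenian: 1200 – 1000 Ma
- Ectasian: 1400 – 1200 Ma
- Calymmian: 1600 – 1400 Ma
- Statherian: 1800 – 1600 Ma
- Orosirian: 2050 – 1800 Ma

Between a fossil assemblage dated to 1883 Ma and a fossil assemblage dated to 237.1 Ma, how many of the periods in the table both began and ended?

The older date is 1883 Ma and the younger is 237.1 Ma.
Periods with start < 1883 and end > 237.1 Ma: Statherian (1800–1600), Calymmian (1600–1400), Ectasian (1400–1200), Stenian (1200–1000), Tonian (1000–720), Cryogenian (720–635), Ediacaran (635–538.8), Cambrian (538.8–485.4), Ordovician (485.4–443.8), Silurian (443.8–419.2), Devonian (419.2–358.9), Carboniferous (358.9–298.9), Permian (298.9–251.902).
That is 13 complete periods.

13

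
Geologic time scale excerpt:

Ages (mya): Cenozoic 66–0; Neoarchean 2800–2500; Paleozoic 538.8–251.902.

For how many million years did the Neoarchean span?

300 million years

2800 − 2500 = 300 million years.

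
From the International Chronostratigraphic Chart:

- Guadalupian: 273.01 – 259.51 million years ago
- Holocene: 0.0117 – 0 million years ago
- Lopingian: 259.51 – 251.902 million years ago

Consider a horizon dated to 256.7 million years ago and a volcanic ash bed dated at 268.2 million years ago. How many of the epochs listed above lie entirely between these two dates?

0

Checking each listed span, none has both start < 268.2 Ma and end > 256.7 Ma — every epoch straddles one of the two dates or lies outside them — so the count is 0.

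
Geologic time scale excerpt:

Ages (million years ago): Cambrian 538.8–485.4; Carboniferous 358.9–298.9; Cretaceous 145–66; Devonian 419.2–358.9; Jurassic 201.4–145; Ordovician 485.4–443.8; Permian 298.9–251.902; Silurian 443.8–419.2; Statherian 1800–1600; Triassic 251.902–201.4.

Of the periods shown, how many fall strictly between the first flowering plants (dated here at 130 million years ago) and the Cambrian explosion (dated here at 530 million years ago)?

7

The older date is 530 Ma and the younger is 130 Ma.
Periods with start < 530 and end > 130 Ma: Ordovician (485.4–443.8), Silurian (443.8–419.2), Devonian (419.2–358.9), Carboniferous (358.9–298.9), Permian (298.9–251.902), Triassic (251.902–201.4), Jurassic (201.4–145).
That is 7 complete periods.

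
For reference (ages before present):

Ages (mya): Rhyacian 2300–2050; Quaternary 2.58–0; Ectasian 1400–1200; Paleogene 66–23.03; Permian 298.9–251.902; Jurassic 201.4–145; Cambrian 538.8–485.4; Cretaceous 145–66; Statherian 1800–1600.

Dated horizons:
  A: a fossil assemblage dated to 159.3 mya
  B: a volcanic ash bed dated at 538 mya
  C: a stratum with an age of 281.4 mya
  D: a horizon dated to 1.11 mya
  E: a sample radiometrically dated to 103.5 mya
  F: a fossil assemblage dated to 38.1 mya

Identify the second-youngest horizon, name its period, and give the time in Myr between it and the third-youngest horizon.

Sorted youngest-first by Ma: D (1.11), F (38.1), E (103.5), A (159.3), C (281.4), B (538).
The second youngest is F at 38.1 Ma, which lies in 66–23.03 Ma: the Paleogene.
The third youngest is E at 103.5 Ma; separation = |38.1 − 103.5| = 65.4 Myr.

F, in the Paleogene; 65.4 million years to E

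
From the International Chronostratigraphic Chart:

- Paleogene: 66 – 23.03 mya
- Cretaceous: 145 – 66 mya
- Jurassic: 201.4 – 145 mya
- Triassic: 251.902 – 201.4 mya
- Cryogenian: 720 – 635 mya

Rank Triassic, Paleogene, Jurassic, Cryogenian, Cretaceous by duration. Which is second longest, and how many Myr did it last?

Cretaceous, 79 million years

Start − end for each: Triassic 251.902 − 201.4 = 50.502; Paleogene 66 − 23.03 = 42.97; Jurassic 201.4 − 145 = 56.4; Cryogenian 720 − 635 = 85; Cretaceous 145 − 66 = 79.
Ranking these from longest: Cryogenian > Cretaceous > Jurassic > Triassic > Paleogene.
Position 2 in that ranking is Cretaceous, which lasted 79 Myr.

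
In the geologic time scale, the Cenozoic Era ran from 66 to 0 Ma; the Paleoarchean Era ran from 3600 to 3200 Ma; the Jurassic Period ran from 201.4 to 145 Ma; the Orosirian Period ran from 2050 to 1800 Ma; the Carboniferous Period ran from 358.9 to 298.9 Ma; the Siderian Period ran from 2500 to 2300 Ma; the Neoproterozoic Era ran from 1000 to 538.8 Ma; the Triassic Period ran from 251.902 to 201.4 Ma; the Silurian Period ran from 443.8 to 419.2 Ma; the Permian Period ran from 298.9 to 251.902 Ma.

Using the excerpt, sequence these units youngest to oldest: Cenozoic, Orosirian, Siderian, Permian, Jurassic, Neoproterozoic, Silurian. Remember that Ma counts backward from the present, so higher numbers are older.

The oldest of these is Siderian (starts 2500 Ma) and the youngest is Cenozoic (ends 0 Ma).
In between, by decreasing start age: Orosirian (2050), Neoproterozoic (1000), Silurian (443.8), Permian (298.9), Jurassic (201.4).
Listing youngest first means reversing that sequence.

Cenozoic → Jurassic → Permian → Silurian → Neoproterozoic → Orosirian → Siderian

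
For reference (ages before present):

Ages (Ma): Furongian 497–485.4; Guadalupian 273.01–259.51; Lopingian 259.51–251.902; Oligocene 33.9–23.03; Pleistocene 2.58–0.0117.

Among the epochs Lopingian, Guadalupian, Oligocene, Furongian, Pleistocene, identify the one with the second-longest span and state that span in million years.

Start − end for each: Lopingian 259.51 − 251.902 = 7.608; Guadalupian 273.01 − 259.51 = 13.5; Oligocene 33.9 − 23.03 = 10.87; Furongian 497 − 485.4 = 11.6; Pleistocene 2.58 − 0.0117 = 2.5683.
Ranking these from longest: Guadalupian > Furongian > Oligocene > Lopingian > Pleistocene.
Position 2 in that ranking is Furongian, which lasted 11.6 Myr.

Furongian, 11.6 million years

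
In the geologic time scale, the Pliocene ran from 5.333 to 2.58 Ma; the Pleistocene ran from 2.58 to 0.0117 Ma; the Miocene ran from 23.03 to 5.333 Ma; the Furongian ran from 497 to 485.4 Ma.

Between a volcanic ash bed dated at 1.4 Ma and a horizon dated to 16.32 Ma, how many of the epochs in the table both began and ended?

The older date is 16.32 Ma and the younger is 1.4 Ma.
Epochs with start < 16.32 and end > 1.4 Ma: Pliocene (5.333–2.58).
That is 1 complete epoch.

1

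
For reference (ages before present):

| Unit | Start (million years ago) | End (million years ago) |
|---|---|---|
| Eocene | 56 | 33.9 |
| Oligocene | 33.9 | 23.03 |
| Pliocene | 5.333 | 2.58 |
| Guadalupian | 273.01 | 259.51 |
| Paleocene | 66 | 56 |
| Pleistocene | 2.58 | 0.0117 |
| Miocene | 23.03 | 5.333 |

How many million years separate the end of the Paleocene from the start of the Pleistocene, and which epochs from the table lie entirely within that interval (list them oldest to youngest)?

53.42 million years; Eocene, Oligocene, Miocene, Pliocene

The Paleocene closes at 56 Ma and the Pleistocene opens at 2.58 Ma, so the interval is 56 − 2.58 = 53.42 Myr.
An epoch fits inside if it starts at or after 56 Ma and ends at or before 2.58 Ma; oldest first that gives Eocene, Oligocene, Miocene, Pliocene.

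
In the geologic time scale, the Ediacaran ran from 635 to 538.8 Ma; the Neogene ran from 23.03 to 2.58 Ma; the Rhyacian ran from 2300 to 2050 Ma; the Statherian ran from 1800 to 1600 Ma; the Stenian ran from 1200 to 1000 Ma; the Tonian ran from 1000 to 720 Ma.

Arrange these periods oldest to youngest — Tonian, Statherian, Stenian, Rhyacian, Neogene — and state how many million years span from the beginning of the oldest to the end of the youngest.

Rhyacian → Statherian → Stenian → Tonian → Neogene; total span 2297.42 Myr

From the excerpt: Tonian 1000–720; Statherian 1800–1600; Stenian 1200–1000; Rhyacian 2300–2050; Neogene 23.03–2.58 (Ma).
Larger Ma is earlier, so the oldest is Rhyacian and the youngest is Neogene; oldest to youngest: Rhyacian, Statherian, Stenian, Tonian, Neogene.
Oldest start 2300 minus youngest end 2.58 gives 2297.42 Myr overall.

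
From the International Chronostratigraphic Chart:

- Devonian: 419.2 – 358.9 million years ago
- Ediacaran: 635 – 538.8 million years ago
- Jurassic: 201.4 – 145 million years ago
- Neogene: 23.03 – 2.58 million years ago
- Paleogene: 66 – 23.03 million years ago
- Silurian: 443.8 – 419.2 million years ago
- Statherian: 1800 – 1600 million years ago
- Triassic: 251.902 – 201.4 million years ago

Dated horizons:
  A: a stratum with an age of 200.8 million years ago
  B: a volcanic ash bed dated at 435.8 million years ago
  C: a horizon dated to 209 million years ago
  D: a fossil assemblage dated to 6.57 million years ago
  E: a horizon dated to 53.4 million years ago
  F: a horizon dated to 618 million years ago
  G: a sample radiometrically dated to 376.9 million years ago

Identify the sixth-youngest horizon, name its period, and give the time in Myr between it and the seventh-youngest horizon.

Sorted youngest-first by Ma: D (6.57), E (53.4), A (200.8), C (209), G (376.9), B (435.8), F (618).
The sixth youngest is B at 435.8 Ma, which lies in 443.8–419.2 Ma: the Silurian.
The seventh youngest is F at 618 Ma; separation = |435.8 − 618| = 182.2 Myr.

B, in the Silurian; 182.2 million years to F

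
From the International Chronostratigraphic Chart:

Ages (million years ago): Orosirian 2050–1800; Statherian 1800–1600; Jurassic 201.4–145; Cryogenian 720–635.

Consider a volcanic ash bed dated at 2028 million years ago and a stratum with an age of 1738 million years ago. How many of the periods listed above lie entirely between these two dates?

0

Checking each listed span, none has both start < 2028 Ma and end > 1738 Ma — every period straddles one of the two dates or lies outside them — so the count is 0.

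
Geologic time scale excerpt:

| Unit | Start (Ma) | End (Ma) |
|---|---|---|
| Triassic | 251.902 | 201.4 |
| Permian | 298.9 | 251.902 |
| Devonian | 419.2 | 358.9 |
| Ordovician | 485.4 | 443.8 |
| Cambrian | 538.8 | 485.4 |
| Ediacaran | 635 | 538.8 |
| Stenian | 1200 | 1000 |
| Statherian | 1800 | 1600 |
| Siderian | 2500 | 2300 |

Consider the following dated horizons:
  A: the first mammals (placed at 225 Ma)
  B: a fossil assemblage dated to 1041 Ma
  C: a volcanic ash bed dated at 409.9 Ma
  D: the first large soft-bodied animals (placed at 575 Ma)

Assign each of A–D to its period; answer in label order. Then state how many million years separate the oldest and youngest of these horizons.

A — Triassic; B — Stenian; C — Devonian; D — Ediacaran; span 816 million years

A: 225 Ma lies in 251.902–201.4 Ma, so Triassic.
B: 1041 Ma lies in 1200–1000 Ma, so Stenian.
C: 409.9 Ma lies in 419.2–358.9 Ma, so Devonian.
D: 575 Ma lies in 635–538.8 Ma, so Ediacaran.
Oldest = 1041 Ma, youngest = 225 Ma → span 816 Myr.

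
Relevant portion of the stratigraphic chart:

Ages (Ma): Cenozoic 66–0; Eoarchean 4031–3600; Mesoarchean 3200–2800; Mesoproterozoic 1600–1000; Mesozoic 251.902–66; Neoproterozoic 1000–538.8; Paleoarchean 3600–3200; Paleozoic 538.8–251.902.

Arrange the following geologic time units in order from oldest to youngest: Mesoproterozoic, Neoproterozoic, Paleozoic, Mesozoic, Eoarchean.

Eoarchean → Mesoproterozoic → Neoproterozoic → Paleozoic → Mesozoic

Read off each span (Ma): Mesoproterozoic 1600–1000; Neoproterozoic 1000–538.8; Paleozoic 538.8–251.902; Mesozoic 251.902–66; Eoarchean 4031–3600.
Larger Ma is older, so oldest→youngest is Eoarchean, Mesoproterozoic, Neoproterozoic, Paleozoic, Mesozoic.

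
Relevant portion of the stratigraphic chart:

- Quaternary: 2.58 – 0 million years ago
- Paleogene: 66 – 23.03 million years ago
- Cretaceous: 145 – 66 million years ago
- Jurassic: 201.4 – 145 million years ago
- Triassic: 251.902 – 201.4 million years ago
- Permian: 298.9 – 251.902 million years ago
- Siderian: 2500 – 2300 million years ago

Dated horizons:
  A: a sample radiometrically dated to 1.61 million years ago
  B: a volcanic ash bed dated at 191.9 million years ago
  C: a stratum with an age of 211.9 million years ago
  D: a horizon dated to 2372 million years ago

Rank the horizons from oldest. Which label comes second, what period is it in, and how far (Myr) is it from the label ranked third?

Sorted oldest-first by Ma: D (2372), C (211.9), B (191.9), A (1.61).
The second oldest is C at 211.9 Ma, which lies in 251.902–201.4 Ma: the Triassic.
The third oldest is B at 191.9 Ma; separation = |211.9 − 191.9| = 20 Myr.

C, in the Triassic; 20 million years to B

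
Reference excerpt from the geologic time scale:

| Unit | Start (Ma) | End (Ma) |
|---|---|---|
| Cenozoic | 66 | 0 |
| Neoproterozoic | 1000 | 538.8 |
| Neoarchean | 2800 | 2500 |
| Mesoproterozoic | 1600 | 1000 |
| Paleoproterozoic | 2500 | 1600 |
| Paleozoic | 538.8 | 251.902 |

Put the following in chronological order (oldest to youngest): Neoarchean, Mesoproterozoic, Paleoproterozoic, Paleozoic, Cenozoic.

Neoarchean, Paleoproterozoic, Mesoproterozoic, Paleozoic, Cenozoic

Read off each span (Ma): Neoarchean 2800–2500; Mesoproterozoic 1600–1000; Paleoproterozoic 2500–1600; Paleozoic 538.8–251.902; Cenozoic 66–0.
Larger Ma is older, so oldest→youngest is Neoarchean, Paleoproterozoic, Mesoproterozoic, Paleozoic, Cenozoic.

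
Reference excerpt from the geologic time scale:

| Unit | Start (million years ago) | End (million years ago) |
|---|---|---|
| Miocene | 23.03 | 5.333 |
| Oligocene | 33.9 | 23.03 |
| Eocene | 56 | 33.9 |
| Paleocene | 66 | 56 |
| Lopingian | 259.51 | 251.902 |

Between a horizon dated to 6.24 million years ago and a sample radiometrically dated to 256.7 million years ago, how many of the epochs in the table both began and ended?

256.7 Ma sits inside the Lopingian (259.51–251.902) and 6.24 Ma inside the Miocene (23.03–5.333); neither of those is wholly between the two dates.
The listed epochs lying completely between them are Paleocene, Eocene, Oligocene — 3 in all.

3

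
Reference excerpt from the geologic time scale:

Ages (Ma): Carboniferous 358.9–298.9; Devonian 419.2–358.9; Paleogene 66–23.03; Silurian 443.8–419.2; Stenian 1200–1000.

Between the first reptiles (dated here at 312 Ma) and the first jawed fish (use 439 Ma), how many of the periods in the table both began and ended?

439 Ma sits inside the Silurian (443.8–419.2) and 312 Ma inside the Carboniferous (358.9–298.9); neither of those is wholly between the two dates.
The listed periods lying completely between them are Devonian — 1 in all.

1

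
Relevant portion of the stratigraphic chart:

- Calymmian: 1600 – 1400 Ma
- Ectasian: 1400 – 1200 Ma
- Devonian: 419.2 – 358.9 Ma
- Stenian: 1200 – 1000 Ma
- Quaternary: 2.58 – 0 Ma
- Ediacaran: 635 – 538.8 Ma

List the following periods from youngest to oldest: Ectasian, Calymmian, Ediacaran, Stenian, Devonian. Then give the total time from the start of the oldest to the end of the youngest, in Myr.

Start ages (Ma): Calymmian 1600, Ectasian 1400, Stenian 1200, Ediacaran 635, Devonian 419.2.
Ordered youngest to oldest: Devonian, Ediacaran, Stenian, Ectasian, Calymmian.
Span = 1600 − 358.9 = 1241.1 Myr.

Devonian, Ediacaran, Stenian, Ectasian, Calymmian; total span 1241.1 Myr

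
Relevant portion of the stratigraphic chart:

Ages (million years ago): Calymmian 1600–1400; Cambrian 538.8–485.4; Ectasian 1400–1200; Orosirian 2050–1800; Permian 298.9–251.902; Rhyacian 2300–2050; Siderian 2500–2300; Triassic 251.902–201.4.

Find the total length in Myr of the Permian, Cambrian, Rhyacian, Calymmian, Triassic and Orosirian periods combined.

Duration is start − end for each: (298.9 − 251.902) + (538.8 − 485.4) + (2300 − 2050) + (1600 − 1400) + (251.902 − 201.4) + (2050 − 1800).
That is 46.998 + 53.4 + 250 + 200 + 50.502 + 250, which totals 850.9 million years.

850.9 million years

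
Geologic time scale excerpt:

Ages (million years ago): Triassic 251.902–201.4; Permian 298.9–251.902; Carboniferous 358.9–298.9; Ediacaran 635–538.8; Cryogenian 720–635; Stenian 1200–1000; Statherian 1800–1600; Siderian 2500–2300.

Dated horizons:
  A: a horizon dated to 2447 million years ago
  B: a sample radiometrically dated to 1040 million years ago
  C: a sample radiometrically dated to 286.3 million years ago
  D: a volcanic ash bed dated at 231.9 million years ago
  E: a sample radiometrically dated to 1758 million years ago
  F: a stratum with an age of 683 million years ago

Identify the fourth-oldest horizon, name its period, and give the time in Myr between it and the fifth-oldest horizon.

Larger Ma means older, so oldest first: A 2447 > E 1758 > B 1040 > F 683 > C 286.3 > D 231.9.
Counting 4 along gives F (683 Ma); the excerpt puts that inside the Cryogenian, 720–635 Ma.
Next in line is C (286.3 Ma), and 683 − 286.3 = 396.7 Myr.

F, in the Cryogenian; 396.7 million years to C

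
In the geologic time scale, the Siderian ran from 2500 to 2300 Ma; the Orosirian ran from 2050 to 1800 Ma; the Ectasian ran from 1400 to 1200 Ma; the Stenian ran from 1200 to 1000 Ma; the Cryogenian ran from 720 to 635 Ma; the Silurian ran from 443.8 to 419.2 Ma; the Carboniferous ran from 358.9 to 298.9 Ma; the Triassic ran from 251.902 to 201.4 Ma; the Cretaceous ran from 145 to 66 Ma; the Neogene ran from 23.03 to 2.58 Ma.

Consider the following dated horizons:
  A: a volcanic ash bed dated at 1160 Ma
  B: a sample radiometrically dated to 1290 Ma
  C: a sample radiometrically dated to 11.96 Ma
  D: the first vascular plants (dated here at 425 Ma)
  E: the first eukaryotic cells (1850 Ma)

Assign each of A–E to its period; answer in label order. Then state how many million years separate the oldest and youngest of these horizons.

A — Stenian; B — Ectasian; C — Neogene; D — Silurian; E — Orosirian; span 1838.04 million years

A: 1160 Ma lies in 1200–1000 Ma, so Stenian.
B: 1290 Ma lies in 1400–1200 Ma, so Ectasian.
C: 11.96 Ma lies in 23.03–2.58 Ma, so Neogene.
D: 425 Ma lies in 443.8–419.2 Ma, so Silurian.
E: 1850 Ma lies in 2050–1800 Ma, so Orosirian.
Oldest = 1850 Ma, youngest = 11.96 Ma → span 1838.04 Myr.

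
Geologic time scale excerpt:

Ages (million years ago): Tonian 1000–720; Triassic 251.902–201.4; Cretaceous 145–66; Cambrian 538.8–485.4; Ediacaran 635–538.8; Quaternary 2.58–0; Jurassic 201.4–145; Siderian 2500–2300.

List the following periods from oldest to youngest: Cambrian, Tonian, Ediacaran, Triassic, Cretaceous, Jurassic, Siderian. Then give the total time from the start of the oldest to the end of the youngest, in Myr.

From the excerpt: Cambrian 538.8–485.4; Tonian 1000–720; Ediacaran 635–538.8; Triassic 251.902–201.4; Cretaceous 145–66; Jurassic 201.4–145; Siderian 2500–2300 (Ma).
Larger Ma is earlier, so the oldest is Siderian and the youngest is Cretaceous; oldest to youngest: Siderian, Tonian, Ediacaran, Cambrian, Triassic, Jurassic, Cretaceous.
Oldest start 2500 minus youngest end 66 gives 2434 Myr overall.

Siderian, Tonian, Ediacaran, Cambrian, Triassic, Jurassic, Cretaceous; total span 2434 Myr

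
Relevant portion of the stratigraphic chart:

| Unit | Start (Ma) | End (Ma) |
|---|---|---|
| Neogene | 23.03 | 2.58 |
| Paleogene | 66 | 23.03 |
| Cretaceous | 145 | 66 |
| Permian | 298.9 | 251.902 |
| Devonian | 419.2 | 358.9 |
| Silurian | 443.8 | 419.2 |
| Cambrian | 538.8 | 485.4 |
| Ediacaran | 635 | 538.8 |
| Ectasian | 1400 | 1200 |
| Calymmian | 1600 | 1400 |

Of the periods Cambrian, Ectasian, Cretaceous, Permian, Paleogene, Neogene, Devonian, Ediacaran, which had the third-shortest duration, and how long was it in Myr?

Permian, 46.998 million years

Durations: Cambrian 53.4; Ectasian 200; Cretaceous 79; Permian 46.998; Paleogene 42.97; Neogene 20.45; Devonian 60.3; Ediacaran 96.2 Myr.
Sorted shortest-first: Neogene (20.45), Paleogene (42.97), Permian (46.998), Cambrian (53.4), Devonian (60.3), Cretaceous (79), Ediacaran (96.2), Ectasian (200).
The third shortest is Permian at 46.998 Myr.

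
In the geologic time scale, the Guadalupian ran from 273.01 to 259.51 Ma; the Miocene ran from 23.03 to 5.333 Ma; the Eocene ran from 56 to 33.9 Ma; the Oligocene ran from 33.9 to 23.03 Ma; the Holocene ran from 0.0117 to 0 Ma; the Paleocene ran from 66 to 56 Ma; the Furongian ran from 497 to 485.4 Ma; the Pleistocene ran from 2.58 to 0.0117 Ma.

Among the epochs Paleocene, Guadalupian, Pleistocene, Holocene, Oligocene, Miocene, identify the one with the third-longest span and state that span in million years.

Durations: Paleocene 10; Guadalupian 13.5; Pleistocene 2.5683; Holocene 0.0117; Oligocene 10.87; Miocene 17.697 Myr.
Sorted longest-first: Miocene (17.697), Guadalupian (13.5), Oligocene (10.87), Paleocene (10), Pleistocene (2.5683), Holocene (0.0117).
The third longest is Oligocene at 10.87 Myr.

Oligocene, 10.87 million years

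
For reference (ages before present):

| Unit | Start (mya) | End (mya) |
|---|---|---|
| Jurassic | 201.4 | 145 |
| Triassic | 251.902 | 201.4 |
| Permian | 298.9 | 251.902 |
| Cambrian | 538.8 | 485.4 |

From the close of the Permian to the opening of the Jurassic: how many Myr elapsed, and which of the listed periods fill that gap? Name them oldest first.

50.502 million years; Triassic

The Permian closes at 251.902 Ma and the Jurassic opens at 201.4 Ma, so the interval is 251.902 − 201.4 = 50.502 Myr.
A period fits inside if it starts at or after 251.902 Ma and ends at or before 201.4 Ma; oldest first that gives Triassic.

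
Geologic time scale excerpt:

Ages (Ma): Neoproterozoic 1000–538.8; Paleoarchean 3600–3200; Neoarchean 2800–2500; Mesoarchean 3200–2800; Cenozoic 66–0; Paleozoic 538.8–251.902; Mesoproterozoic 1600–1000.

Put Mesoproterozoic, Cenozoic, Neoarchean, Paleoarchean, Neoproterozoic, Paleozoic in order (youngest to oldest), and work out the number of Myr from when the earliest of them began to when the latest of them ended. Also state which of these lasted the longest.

Cenozoic → Paleozoic → Neoproterozoic → Mesoproterozoic → Neoarchean → Paleoarchean; total span 3600 Myr; longest is Mesoproterozoic

Start ages (Ma): Paleoarchean 3600, Neoarchean 2800, Mesoproterozoic 1600, Neoproterozoic 1000, Paleozoic 538.8, Cenozoic 66.
Ordered youngest to oldest: Cenozoic, Paleozoic, Neoproterozoic, Mesoproterozoic, Neoarchean, Paleoarchean.
Span = 3600 − 0 = 3600 Myr.
Durations: Neoproterozoic 461.2, Cenozoic 66, Paleoarchean 400, Mesoproterozoic 600, Neoarchean 300, Paleozoic 286.898 → longest is Mesoproterozoic (600 Myr).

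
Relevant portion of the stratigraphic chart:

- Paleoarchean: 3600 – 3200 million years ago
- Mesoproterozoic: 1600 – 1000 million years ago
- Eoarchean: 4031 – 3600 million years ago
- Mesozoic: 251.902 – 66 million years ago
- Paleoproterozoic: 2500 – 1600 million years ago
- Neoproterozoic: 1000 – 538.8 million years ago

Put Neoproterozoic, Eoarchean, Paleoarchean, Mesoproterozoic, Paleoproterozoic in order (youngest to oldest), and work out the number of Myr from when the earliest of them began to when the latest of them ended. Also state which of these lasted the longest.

Neoproterozoic → Mesoproterozoic → Paleoproterozoic → Paleoarchean → Eoarchean; total span 3492.2 Myr; longest is Paleoproterozoic

Start ages (Ma): Eoarchean 4031, Paleoarchean 3600, Paleoproterozoic 2500, Mesoproterozoic 1600, Neoproterozoic 1000.
Ordered youngest to oldest: Neoproterozoic, Mesoproterozoic, Paleoproterozoic, Paleoarchean, Eoarchean.
Span = 4031 − 538.8 = 3492.2 Myr.
Durations: Mesoproterozoic 600, Paleoproterozoic 900, Paleoarchean 400, Neoproterozoic 461.2, Eoarchean 431 → longest is Paleoproterozoic (900 Myr).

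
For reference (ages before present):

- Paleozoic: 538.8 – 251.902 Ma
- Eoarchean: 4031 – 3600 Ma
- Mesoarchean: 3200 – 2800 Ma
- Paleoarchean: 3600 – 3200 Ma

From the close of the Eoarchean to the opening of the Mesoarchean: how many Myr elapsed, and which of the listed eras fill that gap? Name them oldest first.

End of Eoarchean = 3600 Ma; start of Mesoarchean = 3200 Ma.
Gap = 3600 − 3200 = 400 Myr.
Eras wholly inside 3600–3200 Ma: Paleoarchean (3600–3200).

400 million years; Paleoarchean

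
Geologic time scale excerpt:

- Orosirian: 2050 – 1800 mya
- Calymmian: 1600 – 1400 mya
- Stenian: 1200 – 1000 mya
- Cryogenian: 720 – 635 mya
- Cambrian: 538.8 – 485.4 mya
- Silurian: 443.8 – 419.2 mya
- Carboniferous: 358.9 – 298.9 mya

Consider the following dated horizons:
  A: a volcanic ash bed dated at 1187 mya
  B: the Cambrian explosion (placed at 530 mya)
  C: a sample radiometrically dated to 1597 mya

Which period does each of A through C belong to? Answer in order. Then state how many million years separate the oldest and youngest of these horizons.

A — Stenian; B — Cambrian; C — Calymmian; span 1067 million years

A: 1187 Ma lies in 1200–1000 Ma, so Stenian.
B: 530 Ma lies in 538.8–485.4 Ma, so Cambrian.
C: 1597 Ma lies in 1600–1400 Ma, so Calymmian.
Oldest = 1597 Ma, youngest = 530 Ma → span 1067 Myr.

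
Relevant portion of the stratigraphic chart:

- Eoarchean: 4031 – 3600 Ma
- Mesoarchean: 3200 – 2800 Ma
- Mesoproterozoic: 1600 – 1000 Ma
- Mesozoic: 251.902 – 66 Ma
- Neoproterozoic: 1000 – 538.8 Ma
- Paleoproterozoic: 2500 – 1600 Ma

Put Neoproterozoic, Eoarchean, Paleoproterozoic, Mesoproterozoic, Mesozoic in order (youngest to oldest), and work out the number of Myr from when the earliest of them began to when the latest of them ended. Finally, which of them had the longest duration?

Mesozoic, Neoproterozoic, Mesoproterozoic, Paleoproterozoic, Eoarchean; total span 3965 Myr; longest is Paleoproterozoic

From the excerpt: Neoproterozoic 1000–538.8; Eoarchean 4031–3600; Paleoproterozoic 2500–1600; Mesoproterozoic 1600–1000; Mesozoic 251.902–66 (Ma).
Larger Ma is earlier, so the oldest is Eoarchean and the youngest is Mesozoic; youngest to oldest: Mesozoic, Neoproterozoic, Mesoproterozoic, Paleoproterozoic, Eoarchean.
Oldest start 4031 minus youngest end 66 gives 3965 Myr overall.
Individual lengths (start − end): Mesoproterozoic 600; Neoproterozoic 461.2; Eoarchean 431; Mesozoic 185.902; Paleoproterozoic 900. The largest is Paleoproterozoic at 900 Myr.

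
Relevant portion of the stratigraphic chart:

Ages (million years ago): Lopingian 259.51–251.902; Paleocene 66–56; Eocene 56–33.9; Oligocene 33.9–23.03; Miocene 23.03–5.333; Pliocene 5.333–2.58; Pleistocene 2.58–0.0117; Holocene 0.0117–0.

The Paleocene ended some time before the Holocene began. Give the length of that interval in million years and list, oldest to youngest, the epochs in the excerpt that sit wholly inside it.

55.9883 million years; Eocene, Oligocene, Miocene, Pliocene, Pleistocene

End of Paleocene = 56 Ma; start of Holocene = 0.0117 Ma.
Gap = 56 − 0.0117 = 55.9883 Myr.
Epochs wholly inside 56–0.0117 Ma: Eocene (56–33.9), Oligocene (33.9–23.03), Miocene (23.03–5.333), Pliocene (5.333–2.58), Pleistocene (2.58–0.0117).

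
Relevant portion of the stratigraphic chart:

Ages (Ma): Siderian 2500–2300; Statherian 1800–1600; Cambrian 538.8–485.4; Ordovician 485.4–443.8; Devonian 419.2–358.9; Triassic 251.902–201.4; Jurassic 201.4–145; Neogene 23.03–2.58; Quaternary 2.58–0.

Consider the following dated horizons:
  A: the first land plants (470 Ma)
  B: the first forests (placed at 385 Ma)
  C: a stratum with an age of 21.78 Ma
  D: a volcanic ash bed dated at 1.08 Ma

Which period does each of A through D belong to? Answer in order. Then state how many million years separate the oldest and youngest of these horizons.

A: 470 Ma lies in 485.4–443.8 Ma, so Ordovician.
B: 385 Ma lies in 419.2–358.9 Ma, so Devonian.
C: 21.78 Ma lies in 23.03–2.58 Ma, so Neogene.
D: 1.08 Ma lies in 2.58–0 Ma, so Quaternary.
Oldest = 470 Ma, youngest = 1.08 Ma → span 468.92 Myr.

A — Ordovician; B — Devonian; C — Neogene; D — Quaternary; span 468.92 million years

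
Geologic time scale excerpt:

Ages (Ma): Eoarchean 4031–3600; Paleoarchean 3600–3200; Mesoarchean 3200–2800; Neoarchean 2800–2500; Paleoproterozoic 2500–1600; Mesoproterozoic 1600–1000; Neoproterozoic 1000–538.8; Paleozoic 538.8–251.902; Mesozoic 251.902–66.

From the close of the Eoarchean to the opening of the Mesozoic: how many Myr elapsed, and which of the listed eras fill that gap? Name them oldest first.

3348.098 million years; Paleoarchean, Mesoarchean, Neoarchean, Paleoproterozoic, Mesoproterozoic, Neoproterozoic, Paleozoic

End of Eoarchean = 3600 Ma; start of Mesozoic = 251.902 Ma.
Gap = 3600 − 251.902 = 3348.098 Myr.
Eras wholly inside 3600–251.902 Ma: Paleoarchean (3600–3200), Mesoarchean (3200–2800), Neoarchean (2800–2500), Paleoproterozoic (2500–1600), Mesoproterozoic (1600–1000), Neoproterozoic (1000–538.8), Paleozoic (538.8–251.902).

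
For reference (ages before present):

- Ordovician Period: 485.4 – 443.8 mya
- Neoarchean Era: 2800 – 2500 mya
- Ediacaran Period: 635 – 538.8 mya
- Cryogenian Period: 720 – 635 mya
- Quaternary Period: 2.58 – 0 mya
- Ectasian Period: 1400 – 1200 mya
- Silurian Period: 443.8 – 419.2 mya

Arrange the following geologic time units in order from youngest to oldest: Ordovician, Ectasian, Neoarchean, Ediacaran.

The oldest of these is Neoarchean (starts 2800 Ma) and the youngest is Ordovician (ends 443.8 Ma).
In between, by decreasing start age: Ectasian (1400), Ediacaran (635).
Listing youngest first means reversing that sequence.

Ordovician → Ediacaran → Ectasian → Neoarchean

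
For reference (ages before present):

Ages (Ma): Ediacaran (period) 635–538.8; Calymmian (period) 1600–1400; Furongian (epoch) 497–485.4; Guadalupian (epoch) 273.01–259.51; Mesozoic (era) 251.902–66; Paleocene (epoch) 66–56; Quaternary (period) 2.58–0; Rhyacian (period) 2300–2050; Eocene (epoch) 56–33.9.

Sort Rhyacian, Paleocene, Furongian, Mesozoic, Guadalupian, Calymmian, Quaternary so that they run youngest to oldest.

Quaternary → Paleocene → Mesozoic → Guadalupian → Furongian → Calymmian → Rhyacian

The oldest of these is Rhyacian (starts 2300 Ma) and the youngest is Quaternary (ends 0 Ma).
In between, by decreasing start age: Calymmian (1600), Furongian (497), Guadalupian (273.01), Mesozoic (251.902), Paleocene (66).
Listing youngest first means reversing that sequence.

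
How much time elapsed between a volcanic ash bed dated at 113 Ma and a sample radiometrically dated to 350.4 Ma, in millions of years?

237.4 million years

350.4 − 113 = 237.4 million years.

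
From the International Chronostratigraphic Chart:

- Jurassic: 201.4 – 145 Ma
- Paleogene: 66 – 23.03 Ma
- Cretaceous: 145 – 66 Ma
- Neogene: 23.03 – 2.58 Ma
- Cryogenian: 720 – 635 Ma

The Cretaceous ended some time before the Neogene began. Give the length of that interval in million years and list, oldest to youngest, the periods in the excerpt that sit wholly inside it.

End of Cretaceous = 66 Ma; start of Neogene = 23.03 Ma.
Gap = 66 − 23.03 = 42.97 Myr.
Periods wholly inside 66–23.03 Ma: Paleogene (66–23.03).

42.97 million years; Paleogene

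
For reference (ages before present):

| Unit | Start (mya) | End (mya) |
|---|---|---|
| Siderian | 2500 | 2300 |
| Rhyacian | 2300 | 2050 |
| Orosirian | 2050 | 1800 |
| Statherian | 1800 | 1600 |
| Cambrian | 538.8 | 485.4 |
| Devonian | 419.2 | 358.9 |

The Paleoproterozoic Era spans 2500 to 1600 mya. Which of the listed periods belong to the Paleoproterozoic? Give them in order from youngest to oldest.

Statherian, Orosirian, Rhyacian, Siderian

Periods with both bounds inside 2500–1600 Ma: Statherian (1800–1600), Orosirian (2050–1800), Rhyacian (2300–2050), Siderian (2500–2300).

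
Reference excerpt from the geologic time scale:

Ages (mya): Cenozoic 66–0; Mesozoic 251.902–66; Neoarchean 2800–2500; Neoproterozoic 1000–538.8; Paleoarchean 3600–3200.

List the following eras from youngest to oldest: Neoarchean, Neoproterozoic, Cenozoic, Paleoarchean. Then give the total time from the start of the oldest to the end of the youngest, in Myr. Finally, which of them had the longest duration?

From the excerpt: Neoarchean 2800–2500; Neoproterozoic 1000–538.8; Cenozoic 66–0; Paleoarchean 3600–3200 (Ma).
Larger Ma is earlier, so the oldest is Paleoarchean and the youngest is Cenozoic; youngest to oldest: Cenozoic, Neoproterozoic, Neoarchean, Paleoarchean.
Oldest start 3600 minus youngest end 0 gives 3600 Myr overall.
Individual lengths (start − end): Cenozoic 66; Neoarchean 300; Neoproterozoic 461.2; Paleoarchean 400. The largest is Neoproterozoic at 461.2 Myr.

Cenozoic, Neoproterozoic, Neoarchean, Paleoarchean; total span 3600 Myr; longest is Neoproterozoic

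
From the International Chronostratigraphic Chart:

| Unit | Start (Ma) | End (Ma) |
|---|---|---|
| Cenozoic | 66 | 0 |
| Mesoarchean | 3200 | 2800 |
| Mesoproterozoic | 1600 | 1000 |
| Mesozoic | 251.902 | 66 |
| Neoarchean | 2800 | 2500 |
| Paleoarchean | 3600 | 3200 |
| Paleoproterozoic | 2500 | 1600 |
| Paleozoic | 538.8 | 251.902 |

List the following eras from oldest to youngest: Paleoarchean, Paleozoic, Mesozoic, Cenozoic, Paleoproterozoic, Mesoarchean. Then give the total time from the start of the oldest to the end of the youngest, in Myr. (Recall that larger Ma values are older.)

From the excerpt: Paleoarchean 3600–3200; Paleozoic 538.8–251.902; Mesozoic 251.902–66; Cenozoic 66–0; Paleoproterozoic 2500–1600; Mesoarchean 3200–2800 (Ma).
Larger Ma is earlier, so the oldest is Paleoarchean and the youngest is Cenozoic; oldest to youngest: Paleoarchean, Mesoarchean, Paleoproterozoic, Paleozoic, Mesozoic, Cenozoic.
Oldest start 3600 minus youngest end 0 gives 3600 Myr overall.

Paleoarchean, Mesoarchean, Paleoproterozoic, Paleozoic, Mesozoic, Cenozoic; total span 3600 Myr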